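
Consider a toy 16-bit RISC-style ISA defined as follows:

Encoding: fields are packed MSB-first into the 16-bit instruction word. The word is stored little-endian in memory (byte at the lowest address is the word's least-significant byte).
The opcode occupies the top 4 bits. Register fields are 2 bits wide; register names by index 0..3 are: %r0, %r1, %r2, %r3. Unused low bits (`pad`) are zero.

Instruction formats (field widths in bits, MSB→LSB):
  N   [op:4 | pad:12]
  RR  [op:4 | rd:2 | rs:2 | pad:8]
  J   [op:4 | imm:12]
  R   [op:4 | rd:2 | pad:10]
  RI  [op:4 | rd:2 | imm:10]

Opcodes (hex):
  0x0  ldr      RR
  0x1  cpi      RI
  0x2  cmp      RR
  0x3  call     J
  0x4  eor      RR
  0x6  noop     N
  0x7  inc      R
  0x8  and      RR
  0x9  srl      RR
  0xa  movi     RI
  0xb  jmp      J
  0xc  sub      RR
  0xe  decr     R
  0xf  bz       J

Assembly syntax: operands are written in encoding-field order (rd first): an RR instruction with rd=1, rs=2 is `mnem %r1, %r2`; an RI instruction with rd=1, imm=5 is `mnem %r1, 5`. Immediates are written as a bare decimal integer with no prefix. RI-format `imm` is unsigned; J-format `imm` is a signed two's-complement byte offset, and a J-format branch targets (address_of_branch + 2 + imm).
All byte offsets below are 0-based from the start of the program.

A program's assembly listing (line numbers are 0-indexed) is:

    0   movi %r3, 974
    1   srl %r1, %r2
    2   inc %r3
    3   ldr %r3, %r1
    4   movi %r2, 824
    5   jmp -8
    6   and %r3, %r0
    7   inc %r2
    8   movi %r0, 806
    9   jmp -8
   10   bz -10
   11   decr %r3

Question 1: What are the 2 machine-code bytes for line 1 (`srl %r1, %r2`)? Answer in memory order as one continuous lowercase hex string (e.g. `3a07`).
0096

line 1 (srl): pack op=0x9:4|rd=1:2|rs=2:2|pad=0:8 = 0x9600; little→ 00 96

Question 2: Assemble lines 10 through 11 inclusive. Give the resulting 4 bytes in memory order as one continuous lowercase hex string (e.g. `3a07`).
f6ff00ec

line 10 (bz): pack op=0xf:4|imm=-10:12 = 0xfff6; little→ f6 ff
line 11 (decr): pack op=0xe:4|rd=3:2|pad=0:10 = 0xec00; little→ 00 ec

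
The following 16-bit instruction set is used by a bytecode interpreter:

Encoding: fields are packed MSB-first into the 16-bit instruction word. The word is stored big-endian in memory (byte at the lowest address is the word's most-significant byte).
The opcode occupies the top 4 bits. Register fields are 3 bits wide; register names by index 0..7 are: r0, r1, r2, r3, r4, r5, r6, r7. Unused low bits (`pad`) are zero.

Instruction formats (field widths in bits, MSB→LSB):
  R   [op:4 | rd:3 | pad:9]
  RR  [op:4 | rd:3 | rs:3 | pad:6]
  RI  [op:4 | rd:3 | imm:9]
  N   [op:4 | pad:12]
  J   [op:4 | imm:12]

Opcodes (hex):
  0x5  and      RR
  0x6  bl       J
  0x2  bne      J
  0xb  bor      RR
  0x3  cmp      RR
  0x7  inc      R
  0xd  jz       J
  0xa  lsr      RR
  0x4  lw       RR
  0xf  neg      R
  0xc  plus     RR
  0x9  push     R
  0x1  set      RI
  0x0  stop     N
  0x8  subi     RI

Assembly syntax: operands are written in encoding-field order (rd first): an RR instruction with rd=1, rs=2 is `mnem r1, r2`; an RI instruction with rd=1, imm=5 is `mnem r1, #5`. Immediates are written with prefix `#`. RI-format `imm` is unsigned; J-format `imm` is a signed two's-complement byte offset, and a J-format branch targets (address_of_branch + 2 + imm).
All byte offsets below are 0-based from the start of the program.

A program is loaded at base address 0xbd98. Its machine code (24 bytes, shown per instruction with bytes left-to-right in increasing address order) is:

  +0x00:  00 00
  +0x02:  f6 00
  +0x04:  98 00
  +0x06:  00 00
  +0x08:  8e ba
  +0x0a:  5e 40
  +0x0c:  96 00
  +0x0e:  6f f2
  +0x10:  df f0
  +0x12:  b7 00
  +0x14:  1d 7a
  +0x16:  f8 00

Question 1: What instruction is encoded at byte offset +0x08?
subi r7, #186

[08] 8e ba → 0x8eba
  top 4b → 0x8 → subi [RI]
  rd: (w>>9)&0x7=0x7 → r7
  imm: (w>>0)&0x1ff=0xba → #186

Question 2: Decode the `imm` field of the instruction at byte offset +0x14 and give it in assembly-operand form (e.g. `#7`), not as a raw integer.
off 0x14: read 1d 7a as big → 0x1d7a
  op=0x1d7a>>12=0x1 ⇒ set (RI)
  rd: (w>>9)&0x7=0x6 → r6
  imm: (w>>0)&0x1ff=0x17a → #378

#378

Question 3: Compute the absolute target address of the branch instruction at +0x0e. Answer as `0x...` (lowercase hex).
0xbd9a

[0e] 6f f2 → 0x6ff2
  op=0x6ff2>>12=0x6 ⇒ bl (J)
  imm@[11:0]=0xff2 (s12→-14) ⇒ #-14
  target = base 0xbd98 + off 0x0e + 2 + imm -14 = 0xbd9a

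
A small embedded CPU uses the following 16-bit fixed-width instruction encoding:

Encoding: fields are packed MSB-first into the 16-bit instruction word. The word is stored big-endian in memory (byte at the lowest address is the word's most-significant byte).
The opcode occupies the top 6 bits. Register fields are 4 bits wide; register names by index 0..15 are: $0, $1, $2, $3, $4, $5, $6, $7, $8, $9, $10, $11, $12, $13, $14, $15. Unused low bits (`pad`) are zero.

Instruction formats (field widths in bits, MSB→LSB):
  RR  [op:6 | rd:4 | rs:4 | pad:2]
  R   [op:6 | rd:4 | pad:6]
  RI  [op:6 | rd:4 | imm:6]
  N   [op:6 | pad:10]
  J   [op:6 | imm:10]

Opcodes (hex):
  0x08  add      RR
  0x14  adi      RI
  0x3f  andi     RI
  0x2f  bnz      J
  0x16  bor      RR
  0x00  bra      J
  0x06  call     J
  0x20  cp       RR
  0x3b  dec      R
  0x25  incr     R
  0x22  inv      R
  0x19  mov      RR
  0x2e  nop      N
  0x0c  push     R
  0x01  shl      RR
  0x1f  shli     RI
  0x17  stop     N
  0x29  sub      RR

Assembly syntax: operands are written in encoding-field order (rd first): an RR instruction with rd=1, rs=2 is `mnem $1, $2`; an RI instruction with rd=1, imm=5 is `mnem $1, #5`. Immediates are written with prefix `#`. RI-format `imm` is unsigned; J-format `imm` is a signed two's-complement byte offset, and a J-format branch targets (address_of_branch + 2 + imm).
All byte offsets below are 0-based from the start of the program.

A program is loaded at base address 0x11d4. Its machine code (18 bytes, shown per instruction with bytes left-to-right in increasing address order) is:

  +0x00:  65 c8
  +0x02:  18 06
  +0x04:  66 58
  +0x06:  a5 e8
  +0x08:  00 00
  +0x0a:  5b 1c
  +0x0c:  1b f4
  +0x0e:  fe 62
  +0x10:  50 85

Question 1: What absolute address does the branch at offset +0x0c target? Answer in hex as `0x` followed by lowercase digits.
[0c] 1b f4 → 0x1bf4
  opcode bits[15:10]=0x6: call/J
  imm@[9:0]=0x3f4 (s10→-12) ⇒ #-12
  target = base 0x11d4 + off 0x0c + 2 + imm -12 = 0x11d6

0x11d6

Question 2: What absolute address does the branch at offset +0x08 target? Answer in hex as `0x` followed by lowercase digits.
0x11de

@+08  big-endian(00 00) = 0x0000
  opcode bits[15:10]=0x0: bra/J
  imm: (w>>0)&0x3ff=0x0 → #0
  target = base 0x11d4 + off 0x08 + 2 + imm 0 = 0x11de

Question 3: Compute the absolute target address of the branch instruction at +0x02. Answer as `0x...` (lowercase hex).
0x11de

off 0x02: read 18 06 as big → 0x1806
  op=0x1806>>10=0x6 ⇒ call (J)
  [9:0] imm=6 = #6
  target = base 0x11d4 + off 0x02 + 2 + imm 6 = 0x11de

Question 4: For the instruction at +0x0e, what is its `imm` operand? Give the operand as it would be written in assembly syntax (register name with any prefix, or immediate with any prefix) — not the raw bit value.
#34

+0x0e: fe 62 ⇒ word 0xfe62 (big)
  op=0xfe62>>10=0x3f ⇒ andi (RI)
  rd@[9:6]=0x9 ⇒ $9
  imm@[5:0]=0x22 ⇒ #34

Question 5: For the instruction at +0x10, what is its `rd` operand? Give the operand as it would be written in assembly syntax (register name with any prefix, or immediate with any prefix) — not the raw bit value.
$2

off 0x10: read 50 85 as big → 0x5085
  op=0x5085>>10=0x14 ⇒ adi (RI)
  rd@[9:6]=0x2 ⇒ $2
  imm@[5:0]=0x5 ⇒ #5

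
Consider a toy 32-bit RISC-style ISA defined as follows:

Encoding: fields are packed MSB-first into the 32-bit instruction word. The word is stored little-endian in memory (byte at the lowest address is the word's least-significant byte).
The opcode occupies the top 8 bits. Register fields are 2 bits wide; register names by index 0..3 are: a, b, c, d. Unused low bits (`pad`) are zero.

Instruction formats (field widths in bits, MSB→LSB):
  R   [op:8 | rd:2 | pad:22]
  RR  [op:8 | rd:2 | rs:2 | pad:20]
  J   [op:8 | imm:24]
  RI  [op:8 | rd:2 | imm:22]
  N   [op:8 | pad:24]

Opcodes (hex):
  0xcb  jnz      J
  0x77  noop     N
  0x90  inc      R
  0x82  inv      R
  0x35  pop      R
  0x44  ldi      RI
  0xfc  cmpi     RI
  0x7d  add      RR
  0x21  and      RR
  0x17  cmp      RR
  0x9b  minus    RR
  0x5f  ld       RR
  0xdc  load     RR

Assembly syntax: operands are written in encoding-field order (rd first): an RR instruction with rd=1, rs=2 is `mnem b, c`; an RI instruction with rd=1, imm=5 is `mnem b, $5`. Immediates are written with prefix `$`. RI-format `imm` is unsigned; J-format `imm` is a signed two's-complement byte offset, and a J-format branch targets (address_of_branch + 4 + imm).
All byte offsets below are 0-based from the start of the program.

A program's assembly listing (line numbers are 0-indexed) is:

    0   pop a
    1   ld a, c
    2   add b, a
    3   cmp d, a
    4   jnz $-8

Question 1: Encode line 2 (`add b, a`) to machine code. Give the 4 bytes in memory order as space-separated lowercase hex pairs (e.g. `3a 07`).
line 2 (add): pack op=0x7d:8|rd=1:2|rs=0:2|pad=0:20 = 0x7d400000; little→ 00 00 40 7d

00 00 40 7d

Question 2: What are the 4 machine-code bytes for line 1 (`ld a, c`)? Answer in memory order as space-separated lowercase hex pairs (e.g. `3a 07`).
1. ld fields op=0x5f:8|rd=0:2|rs=2:2|pad=0:20 → word 5f200000h → 00 00 20 5f

00 00 20 5f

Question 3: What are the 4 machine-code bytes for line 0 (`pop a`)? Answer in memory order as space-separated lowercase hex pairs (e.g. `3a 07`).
00 00 00 35

0. pop fields op=0x35:8|rd=0:2|pad=0:22 → word 35000000h → 00 00 00 35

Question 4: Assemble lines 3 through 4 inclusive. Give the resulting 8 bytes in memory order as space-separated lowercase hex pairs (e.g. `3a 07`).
00 00 c0 17 f8 ff ff cb

3. cmp fields op=0x17:8|rd=3:2|rs=0:2|pad=0:20 → word 17c00000h → 00 00 c0 17
4. jnz fields op=0xcb:8|imm=-8:24 → word cbfffff8h → f8 ff ff cb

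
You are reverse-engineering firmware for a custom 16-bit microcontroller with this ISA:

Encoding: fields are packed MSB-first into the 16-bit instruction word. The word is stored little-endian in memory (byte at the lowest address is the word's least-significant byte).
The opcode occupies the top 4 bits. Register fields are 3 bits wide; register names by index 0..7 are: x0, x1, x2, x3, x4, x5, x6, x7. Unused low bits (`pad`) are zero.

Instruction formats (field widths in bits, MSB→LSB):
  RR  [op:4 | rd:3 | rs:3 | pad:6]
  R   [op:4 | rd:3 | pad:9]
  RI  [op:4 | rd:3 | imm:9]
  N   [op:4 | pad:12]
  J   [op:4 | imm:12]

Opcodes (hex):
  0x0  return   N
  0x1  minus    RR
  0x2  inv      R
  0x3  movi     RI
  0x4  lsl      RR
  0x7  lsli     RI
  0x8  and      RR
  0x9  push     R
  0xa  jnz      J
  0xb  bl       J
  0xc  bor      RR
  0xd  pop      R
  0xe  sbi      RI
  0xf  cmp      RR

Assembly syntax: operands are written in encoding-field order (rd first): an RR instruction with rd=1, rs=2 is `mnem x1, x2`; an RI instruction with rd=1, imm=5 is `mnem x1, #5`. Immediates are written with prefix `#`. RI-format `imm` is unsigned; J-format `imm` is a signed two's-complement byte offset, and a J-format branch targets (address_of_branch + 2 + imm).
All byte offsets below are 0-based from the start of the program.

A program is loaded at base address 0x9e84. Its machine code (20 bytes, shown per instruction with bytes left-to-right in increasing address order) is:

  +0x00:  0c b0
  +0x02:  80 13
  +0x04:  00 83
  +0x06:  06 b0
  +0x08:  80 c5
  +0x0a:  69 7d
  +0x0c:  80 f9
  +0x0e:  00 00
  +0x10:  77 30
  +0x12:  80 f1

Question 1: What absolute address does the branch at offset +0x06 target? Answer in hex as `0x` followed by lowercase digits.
0x9e92

+0x06: 06 b0 ⇒ word 0xb006 (little)
  opcode bits[15:12]=0xb: bl/J
  imm@[11:0]=0x6 ⇒ #6
  target = base 0x9e84 + off 0x06 + 2 + imm 6 = 0x9e92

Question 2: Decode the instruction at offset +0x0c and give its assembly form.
cmp x4, x6

@+0c  little-endian(80 f9) = 0xf980
  top 4b → 0xf → cmp [RR]
  [11:9] rd=4 = x4
  [8:6] rs=6 = x6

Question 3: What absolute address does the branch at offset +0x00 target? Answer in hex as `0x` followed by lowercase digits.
0x9e92

[00] 0c b0 → 0xb00c
  top 4b → 0xb → bl [J]
  imm: (w>>0)&0xfff=0xc → #12
  target = base 0x9e84 + off 0x00 + 2 + imm 12 = 0x9e92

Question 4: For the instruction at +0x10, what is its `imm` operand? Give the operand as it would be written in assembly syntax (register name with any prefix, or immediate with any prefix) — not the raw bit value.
off 0x10: read 77 30 as little → 0x3077
  op=0x3077>>12=0x3 ⇒ movi (RI)
  rd@[11:9]=0x0 ⇒ x0
  imm@[8:0]=0x77 ⇒ #119

#119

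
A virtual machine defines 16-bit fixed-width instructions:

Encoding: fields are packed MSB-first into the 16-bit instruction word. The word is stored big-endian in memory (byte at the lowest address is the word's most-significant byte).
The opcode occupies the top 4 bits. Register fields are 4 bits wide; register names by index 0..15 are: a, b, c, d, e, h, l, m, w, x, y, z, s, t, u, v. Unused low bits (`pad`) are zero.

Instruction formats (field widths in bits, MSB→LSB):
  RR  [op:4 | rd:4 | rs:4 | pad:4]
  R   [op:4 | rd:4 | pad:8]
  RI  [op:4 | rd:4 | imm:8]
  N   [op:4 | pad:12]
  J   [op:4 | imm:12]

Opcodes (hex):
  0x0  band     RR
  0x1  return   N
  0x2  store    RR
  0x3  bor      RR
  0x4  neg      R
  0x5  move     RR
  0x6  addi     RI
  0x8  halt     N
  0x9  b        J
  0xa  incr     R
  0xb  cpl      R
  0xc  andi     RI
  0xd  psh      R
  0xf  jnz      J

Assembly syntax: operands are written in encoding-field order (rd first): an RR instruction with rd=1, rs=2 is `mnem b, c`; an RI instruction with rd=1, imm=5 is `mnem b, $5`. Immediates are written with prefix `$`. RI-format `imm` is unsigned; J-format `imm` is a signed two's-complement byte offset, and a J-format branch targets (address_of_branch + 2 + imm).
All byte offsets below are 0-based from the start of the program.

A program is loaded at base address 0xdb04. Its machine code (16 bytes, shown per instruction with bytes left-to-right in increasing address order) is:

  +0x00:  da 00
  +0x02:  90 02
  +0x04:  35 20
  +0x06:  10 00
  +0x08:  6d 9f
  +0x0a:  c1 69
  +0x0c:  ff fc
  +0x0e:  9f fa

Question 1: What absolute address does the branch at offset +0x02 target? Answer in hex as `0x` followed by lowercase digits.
[02] 90 02 → 0x9002
  opcode bits[15:12]=0x9: b/J
  [11:0] imm=2 = $2
  target = base 0xdb04 + off 0x02 + 2 + imm 2 = 0xdb0a

0xdb0a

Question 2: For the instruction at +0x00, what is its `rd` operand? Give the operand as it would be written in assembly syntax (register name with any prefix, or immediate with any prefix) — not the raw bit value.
y

[00] da 00 → 0xda00
  op=0xda00>>12=0xd ⇒ psh (R)
  rd: (w>>8)&0xf=0xa → y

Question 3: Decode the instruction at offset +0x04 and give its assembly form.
bor h, c

[04] 35 20 → 0x3520
  opcode bits[15:12]=0x3: bor/RR
  [11:8] rd=5 = h
  [7:4] rs=2 = c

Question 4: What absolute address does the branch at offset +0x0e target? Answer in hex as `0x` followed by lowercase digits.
0xdb0e

@+0e  big-endian(9f fa) = 0x9ffa
  top 4b → 0x9 → b [J]
  imm@[11:0]=0xffa (s12→-6) ⇒ $-6
  target = base 0xdb04 + off 0x0e + 2 + imm -6 = 0xdb0e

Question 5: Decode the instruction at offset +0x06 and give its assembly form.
[06] 10 00 → 0x1000
  op=0x1000>>12=0x1 ⇒ return (N)

return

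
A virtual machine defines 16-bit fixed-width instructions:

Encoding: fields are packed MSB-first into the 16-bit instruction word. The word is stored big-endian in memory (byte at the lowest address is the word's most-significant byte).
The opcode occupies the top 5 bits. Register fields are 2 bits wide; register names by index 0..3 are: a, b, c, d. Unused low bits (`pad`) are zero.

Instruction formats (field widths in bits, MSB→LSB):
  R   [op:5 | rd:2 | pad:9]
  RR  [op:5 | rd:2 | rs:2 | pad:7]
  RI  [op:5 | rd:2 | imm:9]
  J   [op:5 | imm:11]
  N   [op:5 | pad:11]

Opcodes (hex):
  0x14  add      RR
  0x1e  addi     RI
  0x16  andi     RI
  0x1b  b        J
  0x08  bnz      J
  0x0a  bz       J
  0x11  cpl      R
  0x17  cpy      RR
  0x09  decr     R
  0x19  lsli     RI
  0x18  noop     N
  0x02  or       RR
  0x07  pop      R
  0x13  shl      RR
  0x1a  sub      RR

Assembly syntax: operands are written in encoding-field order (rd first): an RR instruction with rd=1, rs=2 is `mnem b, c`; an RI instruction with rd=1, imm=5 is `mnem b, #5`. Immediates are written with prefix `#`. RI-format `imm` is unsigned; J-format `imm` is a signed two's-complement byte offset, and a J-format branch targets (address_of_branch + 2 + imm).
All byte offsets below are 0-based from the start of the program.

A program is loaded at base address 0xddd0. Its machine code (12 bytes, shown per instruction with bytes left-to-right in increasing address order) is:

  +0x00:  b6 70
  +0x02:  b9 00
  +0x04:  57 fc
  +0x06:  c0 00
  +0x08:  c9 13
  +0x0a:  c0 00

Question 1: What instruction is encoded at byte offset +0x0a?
off 0x0a: read c0 00 as big → 0xc000
  opcode bits[15:11]=0x18: noop/N

noop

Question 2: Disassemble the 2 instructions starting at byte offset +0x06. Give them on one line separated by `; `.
noop; lsli a, #275

+0x06: c0 00 ⇒ word 0xc000 (big)
  top 5b → 0x18 → noop [N]
+0x08: c9 13 ⇒ word 0xc913 (big)
  top 5b → 0x19 → lsli [RI]
  rd@[10:9]=0x0 ⇒ a
  imm@[8:0]=0x113 ⇒ #275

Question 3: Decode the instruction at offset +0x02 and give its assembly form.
cpy a, c

+0x02: b9 00 ⇒ word 0xb900 (big)
  top 5b → 0x17 → cpy [RR]
  rd@[10:9]=0x0 ⇒ a
  rs@[8:7]=0x2 ⇒ c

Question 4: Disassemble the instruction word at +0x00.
off 0x00: read b6 70 as big → 0xb670
  opcode bits[15:11]=0x16: andi/RI
  [10:9] rd=3 = d
  [8:0] imm=112 = #112

andi d, #112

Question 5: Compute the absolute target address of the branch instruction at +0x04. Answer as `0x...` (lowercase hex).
@+04  big-endian(57 fc) = 0x57fc
  opcode bits[15:11]=0xa: bz/J
  [10:0] imm=2044 (s11→-4) = #-4
  target = base 0xddd0 + off 0x04 + 2 + imm -4 = 0xddd2

0xddd2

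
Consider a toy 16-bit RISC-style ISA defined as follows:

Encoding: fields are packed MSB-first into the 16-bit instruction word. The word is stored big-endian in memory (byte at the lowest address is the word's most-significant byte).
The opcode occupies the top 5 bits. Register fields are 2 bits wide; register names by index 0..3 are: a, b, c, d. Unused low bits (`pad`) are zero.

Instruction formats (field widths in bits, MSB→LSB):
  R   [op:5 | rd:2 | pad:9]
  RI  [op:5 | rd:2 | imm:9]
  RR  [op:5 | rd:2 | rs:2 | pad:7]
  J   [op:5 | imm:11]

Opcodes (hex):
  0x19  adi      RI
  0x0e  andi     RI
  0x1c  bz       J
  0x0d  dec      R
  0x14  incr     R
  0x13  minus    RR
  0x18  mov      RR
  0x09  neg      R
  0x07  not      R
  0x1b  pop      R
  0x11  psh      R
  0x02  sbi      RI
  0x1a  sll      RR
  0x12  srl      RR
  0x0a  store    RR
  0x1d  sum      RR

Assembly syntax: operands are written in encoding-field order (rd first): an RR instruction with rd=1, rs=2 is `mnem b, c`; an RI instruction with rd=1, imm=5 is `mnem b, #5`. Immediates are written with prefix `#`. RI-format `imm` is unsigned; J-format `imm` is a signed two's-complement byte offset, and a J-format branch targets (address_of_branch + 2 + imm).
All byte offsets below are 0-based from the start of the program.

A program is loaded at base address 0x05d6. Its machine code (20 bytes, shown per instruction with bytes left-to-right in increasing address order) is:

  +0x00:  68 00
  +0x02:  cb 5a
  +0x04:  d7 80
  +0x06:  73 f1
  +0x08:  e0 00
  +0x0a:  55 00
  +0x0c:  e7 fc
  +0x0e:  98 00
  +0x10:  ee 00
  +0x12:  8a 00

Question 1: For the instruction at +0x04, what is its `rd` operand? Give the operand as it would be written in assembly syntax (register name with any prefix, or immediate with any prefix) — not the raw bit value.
off 0x04: read d7 80 as big → 0xd780
  opcode bits[15:11]=0x1a: sll/RR
  [10:9] rd=3 = d
  [8:7] rs=3 = d

d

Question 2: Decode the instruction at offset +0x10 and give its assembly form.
sum d, a

+0x10: ee 00 ⇒ word 0xee00 (big)
  top 5b → 0x1d → sum [RR]
  rd@[10:9]=0x3 ⇒ d
  rs@[8:7]=0x0 ⇒ a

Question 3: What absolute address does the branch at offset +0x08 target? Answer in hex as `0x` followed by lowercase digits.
0x05e0

@+08  big-endian(e0 00) = 0xe000
  op=0xe000>>11=0x1c ⇒ bz (J)
  [10:0] imm=0 = #0
  target = base 0x05d6 + off 0x08 + 2 + imm 0 = 0x05e0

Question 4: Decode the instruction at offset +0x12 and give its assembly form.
psh b

+0x12: 8a 00 ⇒ word 0x8a00 (big)
  opcode bits[15:11]=0x11: psh/R
  rd@[10:9]=0x1 ⇒ b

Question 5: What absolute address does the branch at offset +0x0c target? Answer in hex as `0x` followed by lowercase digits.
@+0c  big-endian(e7 fc) = 0xe7fc
  op=0xe7fc>>11=0x1c ⇒ bz (J)
  imm@[10:0]=0x7fc (s11→-4) ⇒ #-4
  target = base 0x05d6 + off 0x0c + 2 + imm -4 = 0x05e0

0x05e0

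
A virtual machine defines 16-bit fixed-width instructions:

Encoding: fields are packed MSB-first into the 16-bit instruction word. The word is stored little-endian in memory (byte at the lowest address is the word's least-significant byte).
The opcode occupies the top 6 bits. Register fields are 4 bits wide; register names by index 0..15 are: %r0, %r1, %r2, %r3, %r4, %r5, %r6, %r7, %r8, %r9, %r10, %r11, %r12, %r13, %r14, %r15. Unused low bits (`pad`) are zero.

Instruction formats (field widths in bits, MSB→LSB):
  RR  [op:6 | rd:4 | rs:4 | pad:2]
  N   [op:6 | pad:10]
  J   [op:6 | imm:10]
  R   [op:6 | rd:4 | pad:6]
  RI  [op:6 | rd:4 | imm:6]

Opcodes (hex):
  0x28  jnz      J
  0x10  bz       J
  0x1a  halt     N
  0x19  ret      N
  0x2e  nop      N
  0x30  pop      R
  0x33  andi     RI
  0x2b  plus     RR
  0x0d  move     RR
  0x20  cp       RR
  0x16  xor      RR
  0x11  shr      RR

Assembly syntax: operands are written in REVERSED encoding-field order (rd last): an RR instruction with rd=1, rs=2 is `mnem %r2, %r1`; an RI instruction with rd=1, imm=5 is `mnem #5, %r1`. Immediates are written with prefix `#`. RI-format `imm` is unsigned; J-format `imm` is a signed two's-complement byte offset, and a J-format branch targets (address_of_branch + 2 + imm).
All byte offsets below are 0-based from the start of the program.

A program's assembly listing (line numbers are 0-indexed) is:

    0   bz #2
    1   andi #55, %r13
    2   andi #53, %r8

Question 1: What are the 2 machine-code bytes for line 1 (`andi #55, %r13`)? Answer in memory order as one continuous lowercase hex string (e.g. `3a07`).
77cf

1. andi fields op=0x33:6|rd=13:4|imm=55:6 → word cf77h → 77 cf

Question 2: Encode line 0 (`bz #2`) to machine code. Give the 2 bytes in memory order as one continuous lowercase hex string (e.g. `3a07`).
0. bz fields op=0x10:6|imm=2:10 → word 4002h → 02 40

0240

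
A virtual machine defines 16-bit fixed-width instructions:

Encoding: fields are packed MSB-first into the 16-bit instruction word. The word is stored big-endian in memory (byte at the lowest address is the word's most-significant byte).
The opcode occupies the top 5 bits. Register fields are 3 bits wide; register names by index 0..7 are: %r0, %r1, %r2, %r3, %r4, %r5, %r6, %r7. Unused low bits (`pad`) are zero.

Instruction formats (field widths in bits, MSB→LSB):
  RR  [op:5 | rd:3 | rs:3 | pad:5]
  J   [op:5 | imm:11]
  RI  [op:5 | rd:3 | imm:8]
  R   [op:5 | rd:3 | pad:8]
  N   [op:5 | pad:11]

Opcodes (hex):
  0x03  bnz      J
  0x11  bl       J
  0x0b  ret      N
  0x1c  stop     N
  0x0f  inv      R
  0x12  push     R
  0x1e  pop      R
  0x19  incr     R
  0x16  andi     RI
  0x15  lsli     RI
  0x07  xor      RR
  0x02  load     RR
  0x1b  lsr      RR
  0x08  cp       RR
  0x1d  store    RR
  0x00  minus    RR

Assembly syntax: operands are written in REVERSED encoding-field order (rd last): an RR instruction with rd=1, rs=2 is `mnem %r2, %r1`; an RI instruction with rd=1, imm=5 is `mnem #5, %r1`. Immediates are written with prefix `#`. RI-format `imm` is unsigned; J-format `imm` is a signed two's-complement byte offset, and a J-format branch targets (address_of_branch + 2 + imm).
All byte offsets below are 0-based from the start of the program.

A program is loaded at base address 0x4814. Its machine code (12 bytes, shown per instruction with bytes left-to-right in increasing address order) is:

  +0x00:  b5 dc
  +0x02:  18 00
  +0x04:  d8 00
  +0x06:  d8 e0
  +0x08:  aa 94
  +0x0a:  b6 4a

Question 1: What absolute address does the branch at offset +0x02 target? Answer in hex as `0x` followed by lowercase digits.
0x4818

@+02  big-endian(18 00) = 0x1800
  op=0x1800>>11=0x3 ⇒ bnz (J)
  imm@[10:0]=0x0 ⇒ #0
  target = base 0x4814 + off 0x02 + 2 + imm 0 = 0x4818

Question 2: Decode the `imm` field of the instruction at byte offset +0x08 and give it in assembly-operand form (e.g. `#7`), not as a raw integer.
@+08  big-endian(aa 94) = 0xaa94
  op=0xaa94>>11=0x15 ⇒ lsli (RI)
  rd: (w>>8)&0x7=0x2 → %r2
  imm: (w>>0)&0xff=0x94 → #148

#148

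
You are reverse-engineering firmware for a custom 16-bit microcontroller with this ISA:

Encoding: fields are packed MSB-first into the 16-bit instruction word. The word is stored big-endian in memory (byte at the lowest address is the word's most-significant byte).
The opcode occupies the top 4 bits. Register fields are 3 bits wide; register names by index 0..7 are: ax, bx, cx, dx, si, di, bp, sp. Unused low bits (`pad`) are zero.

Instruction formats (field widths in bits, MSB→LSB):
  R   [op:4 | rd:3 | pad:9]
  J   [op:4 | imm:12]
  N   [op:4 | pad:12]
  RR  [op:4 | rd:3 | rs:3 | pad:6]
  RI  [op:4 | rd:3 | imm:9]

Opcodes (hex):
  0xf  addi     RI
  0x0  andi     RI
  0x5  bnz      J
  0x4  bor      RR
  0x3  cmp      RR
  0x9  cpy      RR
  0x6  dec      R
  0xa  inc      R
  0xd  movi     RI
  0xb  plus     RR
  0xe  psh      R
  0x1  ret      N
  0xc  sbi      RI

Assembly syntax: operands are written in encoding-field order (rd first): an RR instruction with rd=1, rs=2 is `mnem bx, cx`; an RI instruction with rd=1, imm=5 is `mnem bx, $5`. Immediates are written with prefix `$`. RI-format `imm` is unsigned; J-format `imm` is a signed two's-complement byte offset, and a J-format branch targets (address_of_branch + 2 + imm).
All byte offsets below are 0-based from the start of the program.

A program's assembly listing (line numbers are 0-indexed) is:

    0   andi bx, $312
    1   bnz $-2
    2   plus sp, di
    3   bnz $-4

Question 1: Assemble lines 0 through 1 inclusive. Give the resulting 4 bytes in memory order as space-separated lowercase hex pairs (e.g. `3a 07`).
L0: andi op=0x0:4|rd=1:3|imm=312:9 ⇒ 0x0338 ⇒ big 03 38
L1: bnz op=0x5:4|imm=-2:12 ⇒ 0x5ffe ⇒ big 5f fe

03 38 5f fe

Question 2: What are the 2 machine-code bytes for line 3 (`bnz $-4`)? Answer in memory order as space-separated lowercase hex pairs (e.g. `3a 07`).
line 3 (bnz): pack op=0x5:4|imm=-4:12 = 0x5ffc; big→ 5f fc

5f fc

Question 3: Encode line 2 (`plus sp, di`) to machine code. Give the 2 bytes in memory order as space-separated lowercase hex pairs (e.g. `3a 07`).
L2: plus op=0xb:4|rd=7:3|rs=5:3|pad=0:6 ⇒ 0xbf40 ⇒ big bf 40

bf 40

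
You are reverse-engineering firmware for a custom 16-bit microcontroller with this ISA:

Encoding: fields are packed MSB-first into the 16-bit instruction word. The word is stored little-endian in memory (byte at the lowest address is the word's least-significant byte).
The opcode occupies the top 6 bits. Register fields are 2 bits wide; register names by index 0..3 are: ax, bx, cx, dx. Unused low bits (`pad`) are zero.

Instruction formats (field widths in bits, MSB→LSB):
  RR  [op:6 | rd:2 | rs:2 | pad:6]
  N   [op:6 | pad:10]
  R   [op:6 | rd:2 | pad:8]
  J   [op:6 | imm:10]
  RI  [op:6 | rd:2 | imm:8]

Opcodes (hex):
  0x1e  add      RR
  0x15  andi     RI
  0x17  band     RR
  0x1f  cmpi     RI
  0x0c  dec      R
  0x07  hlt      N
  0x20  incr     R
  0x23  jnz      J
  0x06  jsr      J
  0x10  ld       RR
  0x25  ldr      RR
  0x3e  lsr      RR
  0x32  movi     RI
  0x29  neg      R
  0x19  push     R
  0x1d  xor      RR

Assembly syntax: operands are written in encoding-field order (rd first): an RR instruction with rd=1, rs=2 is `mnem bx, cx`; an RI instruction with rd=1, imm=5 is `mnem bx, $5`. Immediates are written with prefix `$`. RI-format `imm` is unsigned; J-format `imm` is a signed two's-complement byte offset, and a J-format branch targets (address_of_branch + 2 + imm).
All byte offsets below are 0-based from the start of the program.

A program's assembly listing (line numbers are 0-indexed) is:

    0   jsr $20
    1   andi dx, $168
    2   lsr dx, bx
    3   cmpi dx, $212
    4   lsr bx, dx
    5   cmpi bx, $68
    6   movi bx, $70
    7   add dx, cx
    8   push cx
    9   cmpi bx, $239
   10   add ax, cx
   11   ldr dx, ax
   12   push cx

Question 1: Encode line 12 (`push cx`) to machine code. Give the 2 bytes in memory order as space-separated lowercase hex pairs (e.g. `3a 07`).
00 66

line 12 (push): pack op=0x19:6|rd=2:2|pad=0:8 = 0x6600; little→ 00 66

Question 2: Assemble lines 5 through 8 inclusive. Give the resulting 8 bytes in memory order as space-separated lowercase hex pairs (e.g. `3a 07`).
44 7d 46 c9 80 7b 00 66

line 5 (cmpi): pack op=0x1f:6|rd=1:2|imm=68:8 = 0x7d44; little→ 44 7d
line 6 (movi): pack op=0x32:6|rd=1:2|imm=70:8 = 0xc946; little→ 46 c9
line 7 (add): pack op=0x1e:6|rd=3:2|rs=2:2|pad=0:6 = 0x7b80; little→ 80 7b
line 8 (push): pack op=0x19:6|rd=2:2|pad=0:8 = 0x6600; little→ 00 66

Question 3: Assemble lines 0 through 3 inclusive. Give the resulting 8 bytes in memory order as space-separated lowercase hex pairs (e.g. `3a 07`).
line 0 (jsr): pack op=0x6:6|imm=20:10 = 0x1814; little→ 14 18
line 1 (andi): pack op=0x15:6|rd=3:2|imm=168:8 = 0x57a8; little→ a8 57
line 2 (lsr): pack op=0x3e:6|rd=3:2|rs=1:2|pad=0:6 = 0xfb40; little→ 40 fb
line 3 (cmpi): pack op=0x1f:6|rd=3:2|imm=212:8 = 0x7fd4; little→ d4 7f

14 18 a8 57 40 fb d4 7f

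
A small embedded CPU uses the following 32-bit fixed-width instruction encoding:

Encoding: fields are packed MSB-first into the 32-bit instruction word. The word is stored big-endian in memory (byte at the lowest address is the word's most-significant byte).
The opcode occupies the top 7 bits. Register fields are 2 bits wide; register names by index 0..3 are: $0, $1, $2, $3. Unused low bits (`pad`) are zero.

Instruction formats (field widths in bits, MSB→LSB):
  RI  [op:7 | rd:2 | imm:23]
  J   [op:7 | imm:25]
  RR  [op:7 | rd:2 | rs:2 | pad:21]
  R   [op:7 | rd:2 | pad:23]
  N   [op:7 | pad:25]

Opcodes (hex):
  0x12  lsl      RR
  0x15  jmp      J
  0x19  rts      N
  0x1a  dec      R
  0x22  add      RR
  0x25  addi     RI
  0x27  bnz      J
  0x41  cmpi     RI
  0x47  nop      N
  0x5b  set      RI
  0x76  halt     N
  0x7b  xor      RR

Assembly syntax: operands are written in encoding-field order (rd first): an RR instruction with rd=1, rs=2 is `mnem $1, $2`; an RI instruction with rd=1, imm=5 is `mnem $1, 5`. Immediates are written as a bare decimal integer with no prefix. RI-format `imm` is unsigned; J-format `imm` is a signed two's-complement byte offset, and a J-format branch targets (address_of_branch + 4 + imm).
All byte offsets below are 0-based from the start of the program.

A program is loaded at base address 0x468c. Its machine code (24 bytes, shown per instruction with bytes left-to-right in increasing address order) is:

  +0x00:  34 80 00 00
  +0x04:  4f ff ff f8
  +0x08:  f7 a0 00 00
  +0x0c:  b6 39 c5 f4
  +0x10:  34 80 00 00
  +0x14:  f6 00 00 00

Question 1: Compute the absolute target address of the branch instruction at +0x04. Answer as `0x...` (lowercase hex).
off 0x04: read 4f ff ff f8 as big → 0x4ffffff8
  top 7b → 0x27 → bnz [J]
  [24:0] imm=33554424 (s25→-8) = -8
  target = base 0x468c + off 0x04 + 4 + imm -8 = 0x468c

0x468c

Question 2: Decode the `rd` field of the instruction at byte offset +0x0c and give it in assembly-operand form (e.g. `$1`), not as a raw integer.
off 0x0c: read b6 39 c5 f4 as big → 0xb639c5f4
  opcode bits[31:25]=0x5b: set/RI
  rd: (w>>23)&0x3=0x0 → $0
  imm: (w>>0)&0x7fffff=0x39c5f4 → 3786228

$0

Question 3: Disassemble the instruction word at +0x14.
@+14  big-endian(f6 00 00 00) = 0xf6000000
  opcode bits[31:25]=0x7b: xor/RR
  [24:23] rd=0 = $0
  [22:21] rs=0 = $0

xor $0, $0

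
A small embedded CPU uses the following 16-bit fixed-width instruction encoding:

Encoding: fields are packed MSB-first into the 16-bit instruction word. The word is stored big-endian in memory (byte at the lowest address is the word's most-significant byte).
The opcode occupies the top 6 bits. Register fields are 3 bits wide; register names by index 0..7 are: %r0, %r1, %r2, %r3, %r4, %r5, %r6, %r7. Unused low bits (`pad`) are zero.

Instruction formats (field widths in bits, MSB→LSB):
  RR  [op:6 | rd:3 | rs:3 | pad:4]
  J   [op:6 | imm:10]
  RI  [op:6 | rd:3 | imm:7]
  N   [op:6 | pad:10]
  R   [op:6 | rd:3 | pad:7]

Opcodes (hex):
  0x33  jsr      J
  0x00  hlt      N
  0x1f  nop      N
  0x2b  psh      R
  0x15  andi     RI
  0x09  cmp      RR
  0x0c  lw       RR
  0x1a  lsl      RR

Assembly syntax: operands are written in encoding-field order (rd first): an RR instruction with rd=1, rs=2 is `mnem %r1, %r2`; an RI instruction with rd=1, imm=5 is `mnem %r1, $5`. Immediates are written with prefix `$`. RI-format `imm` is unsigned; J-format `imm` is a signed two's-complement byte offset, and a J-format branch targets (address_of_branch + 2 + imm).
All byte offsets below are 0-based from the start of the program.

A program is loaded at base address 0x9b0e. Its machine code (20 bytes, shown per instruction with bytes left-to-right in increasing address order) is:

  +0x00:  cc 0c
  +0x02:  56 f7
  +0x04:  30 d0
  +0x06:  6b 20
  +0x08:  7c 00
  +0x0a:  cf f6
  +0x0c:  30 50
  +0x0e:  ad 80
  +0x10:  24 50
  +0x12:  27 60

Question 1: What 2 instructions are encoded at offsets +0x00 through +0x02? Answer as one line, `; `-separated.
off 0x00: read cc 0c as big → 0xcc0c
  top 6b → 0x33 → jsr [J]
  imm: (w>>0)&0x3ff=0xc → $12
off 0x02: read 56 f7 as big → 0x56f7
  top 6b → 0x15 → andi [RI]
  rd: (w>>7)&0x7=0x5 → %r5
  imm: (w>>0)&0x7f=0x77 → $119

jsr $12; andi %r5, $119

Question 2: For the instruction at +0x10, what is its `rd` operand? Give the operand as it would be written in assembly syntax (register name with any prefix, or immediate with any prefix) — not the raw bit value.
%r0

+0x10: 24 50 ⇒ word 0x2450 (big)
  op=0x2450>>10=0x9 ⇒ cmp (RR)
  [9:7] rd=0 = %r0
  [6:4] rs=5 = %r5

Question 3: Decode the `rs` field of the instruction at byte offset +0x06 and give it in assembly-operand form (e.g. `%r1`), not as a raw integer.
+0x06: 6b 20 ⇒ word 0x6b20 (big)
  top 6b → 0x1a → lsl [RR]
  [9:7] rd=6 = %r6
  [6:4] rs=2 = %r2

%r2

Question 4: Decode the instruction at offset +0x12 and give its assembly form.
cmp %r6, %r6

+0x12: 27 60 ⇒ word 0x2760 (big)
  top 6b → 0x9 → cmp [RR]
  rd@[9:7]=0x6 ⇒ %r6
  rs@[6:4]=0x6 ⇒ %r6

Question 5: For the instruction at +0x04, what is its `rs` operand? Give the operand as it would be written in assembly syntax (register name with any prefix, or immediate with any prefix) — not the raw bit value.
@+04  big-endian(30 d0) = 0x30d0
  op=0x30d0>>10=0xc ⇒ lw (RR)
  rd: (w>>7)&0x7=0x1 → %r1
  rs: (w>>4)&0x7=0x5 → %r5

%r5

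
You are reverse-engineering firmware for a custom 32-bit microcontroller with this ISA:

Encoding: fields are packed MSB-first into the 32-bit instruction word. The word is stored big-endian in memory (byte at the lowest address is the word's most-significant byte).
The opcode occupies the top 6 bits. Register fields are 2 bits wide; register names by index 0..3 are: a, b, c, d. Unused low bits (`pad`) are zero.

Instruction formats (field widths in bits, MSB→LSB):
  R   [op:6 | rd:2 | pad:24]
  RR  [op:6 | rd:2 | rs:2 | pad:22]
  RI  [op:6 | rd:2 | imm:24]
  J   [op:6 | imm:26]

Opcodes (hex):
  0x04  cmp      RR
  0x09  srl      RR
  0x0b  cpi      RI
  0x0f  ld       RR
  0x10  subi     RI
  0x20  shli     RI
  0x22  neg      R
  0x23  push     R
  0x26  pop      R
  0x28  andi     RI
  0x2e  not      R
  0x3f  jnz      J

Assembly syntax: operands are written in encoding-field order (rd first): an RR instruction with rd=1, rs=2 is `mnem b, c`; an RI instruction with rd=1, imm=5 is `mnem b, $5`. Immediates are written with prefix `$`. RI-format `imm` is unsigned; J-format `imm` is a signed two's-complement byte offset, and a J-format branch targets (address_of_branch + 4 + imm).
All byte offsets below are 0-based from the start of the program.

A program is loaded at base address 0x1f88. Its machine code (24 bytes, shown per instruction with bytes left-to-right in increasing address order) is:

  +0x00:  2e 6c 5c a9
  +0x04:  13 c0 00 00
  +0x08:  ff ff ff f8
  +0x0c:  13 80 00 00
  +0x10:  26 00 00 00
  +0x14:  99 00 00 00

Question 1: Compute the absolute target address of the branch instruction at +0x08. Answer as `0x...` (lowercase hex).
@+08  big-endian(ff ff ff f8) = 0xfffffff8
  top 6b → 0x3f → jnz [J]
  imm@[25:0]=0x3fffff8 (s26→-8) ⇒ $-8
  target = base 0x1f88 + off 0x08 + 4 + imm -8 = 0x1f8c

0x1f8c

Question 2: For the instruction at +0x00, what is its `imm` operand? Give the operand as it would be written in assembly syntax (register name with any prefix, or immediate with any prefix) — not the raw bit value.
[00] 2e 6c 5c a9 → 0x2e6c5ca9
  top 6b → 0xb → cpi [RI]
  rd@[25:24]=0x2 ⇒ c
  imm@[23:0]=0x6c5ca9 ⇒ $7101609

$7101609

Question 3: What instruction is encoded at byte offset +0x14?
pop b

@+14  big-endian(99 00 00 00) = 0x99000000
  opcode bits[31:26]=0x26: pop/R
  rd: (w>>24)&0x3=0x1 → b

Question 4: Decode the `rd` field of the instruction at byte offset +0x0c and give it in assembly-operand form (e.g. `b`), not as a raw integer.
d

+0x0c: 13 80 00 00 ⇒ word 0x13800000 (big)
  opcode bits[31:26]=0x4: cmp/RR
  rd@[25:24]=0x3 ⇒ d
  rs@[23:22]=0x2 ⇒ c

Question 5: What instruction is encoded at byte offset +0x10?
off 0x10: read 26 00 00 00 as big → 0x26000000
  top 6b → 0x9 → srl [RR]
  [25:24] rd=2 = c
  [23:22] rs=0 = a

srl c, a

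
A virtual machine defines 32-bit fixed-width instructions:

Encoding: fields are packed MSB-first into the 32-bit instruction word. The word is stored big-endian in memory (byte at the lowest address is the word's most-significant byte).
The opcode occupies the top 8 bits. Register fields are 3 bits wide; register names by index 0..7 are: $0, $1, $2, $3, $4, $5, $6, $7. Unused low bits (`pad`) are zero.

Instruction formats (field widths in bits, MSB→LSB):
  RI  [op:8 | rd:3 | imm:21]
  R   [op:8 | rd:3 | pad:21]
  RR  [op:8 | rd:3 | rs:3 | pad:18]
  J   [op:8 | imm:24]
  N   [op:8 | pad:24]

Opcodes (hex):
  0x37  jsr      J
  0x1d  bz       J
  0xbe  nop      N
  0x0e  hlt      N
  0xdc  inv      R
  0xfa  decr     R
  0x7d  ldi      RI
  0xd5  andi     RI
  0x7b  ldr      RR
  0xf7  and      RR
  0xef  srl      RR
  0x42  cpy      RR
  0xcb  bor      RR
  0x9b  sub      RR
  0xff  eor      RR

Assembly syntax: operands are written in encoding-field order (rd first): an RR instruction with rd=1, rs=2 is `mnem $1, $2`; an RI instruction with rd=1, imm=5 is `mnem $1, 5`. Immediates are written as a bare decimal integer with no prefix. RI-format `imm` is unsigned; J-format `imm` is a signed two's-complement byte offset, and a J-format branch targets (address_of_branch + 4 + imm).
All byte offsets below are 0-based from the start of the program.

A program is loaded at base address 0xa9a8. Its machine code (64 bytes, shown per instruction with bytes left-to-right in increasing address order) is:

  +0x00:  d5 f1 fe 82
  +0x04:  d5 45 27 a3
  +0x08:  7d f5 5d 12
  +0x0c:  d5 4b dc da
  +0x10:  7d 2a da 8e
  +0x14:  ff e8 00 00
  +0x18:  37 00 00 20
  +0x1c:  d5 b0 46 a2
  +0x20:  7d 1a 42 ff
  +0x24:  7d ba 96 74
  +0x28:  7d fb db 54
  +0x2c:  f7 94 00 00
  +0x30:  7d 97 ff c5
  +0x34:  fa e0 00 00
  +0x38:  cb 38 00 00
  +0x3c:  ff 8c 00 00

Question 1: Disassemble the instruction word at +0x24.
ldi $5, 1742452

off 0x24: read 7d ba 96 74 as big → 0x7dba9674
  opcode bits[31:24]=0x7d: ldi/RI
  [23:21] rd=5 = $5
  [20:0] imm=1742452 = 1742452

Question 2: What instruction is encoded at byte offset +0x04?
@+04  big-endian(d5 45 27 a3) = 0xd54527a3
  opcode bits[31:24]=0xd5: andi/RI
  [23:21] rd=2 = $2
  [20:0] imm=337827 = 337827

andi $2, 337827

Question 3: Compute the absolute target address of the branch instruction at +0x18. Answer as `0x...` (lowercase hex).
+0x18: 37 00 00 20 ⇒ word 0x37000020 (big)
  top 8b → 0x37 → jsr [J]
  imm@[23:0]=0x20 ⇒ 32
  target = base 0xa9a8 + off 0x18 + 4 + imm 32 = 0xa9e4

0xa9e4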